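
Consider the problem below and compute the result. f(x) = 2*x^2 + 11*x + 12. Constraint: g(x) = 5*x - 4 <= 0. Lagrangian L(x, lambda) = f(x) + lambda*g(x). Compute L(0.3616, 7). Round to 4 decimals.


Step 1: Evaluate f(x).
f(0.3616) = 2*0.3616^2 + 11*0.3616 + 12 = 16.2391
Step 2: Evaluate g(x).
g(0.3616) = 5*0.3616 - 4 = -2.192
Step 3: Compute Lagrangian.
L = 16.2391 + 7*-2.192 = 0.8951


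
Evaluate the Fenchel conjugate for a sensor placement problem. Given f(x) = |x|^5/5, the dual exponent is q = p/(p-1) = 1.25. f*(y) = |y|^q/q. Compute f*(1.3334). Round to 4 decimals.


The conjugate exponent q satisfies 1/p + 1/q = 1.
p = 5, so q = 5/(5 - 1) = 1.25
|y|^q = 1.3334^1.25 = 1.4328
f*(1.3334) = 1.4328 / 1.25 = 1.1463


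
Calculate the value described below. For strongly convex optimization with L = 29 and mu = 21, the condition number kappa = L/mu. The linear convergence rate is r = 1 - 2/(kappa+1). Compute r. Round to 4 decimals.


Step 1: Compute the condition number.
kappa = L/mu = 29/21 = 1.381
Step 2: Compute the convergence rate.
r = 1 - 2/(kappa + 1) = 1 - 2*mu/(L + mu) = (L - mu)/(L + mu) = 8/50 = 0.16


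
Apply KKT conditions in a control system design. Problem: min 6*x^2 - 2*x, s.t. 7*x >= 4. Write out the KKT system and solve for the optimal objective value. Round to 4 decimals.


Step 1: Try lambda = 0 (constraint inactive).
x_unc = 2/(2*6) = 0.1667
Check: 7*0.1667 = 1.1669 < 4 -- violated!
Step 2: Constraint must be active: 7*x = 4
x* = 4/7 = 0.5714 (rounded; the exact value 4/7 is used below)
lambda = (2*6*(4/7) - 2)/7 = 0.6939
Step 3: Compute optimal value.
f(x*) = 6*(4/7)^2 - 2*(4/7) = 0.8163


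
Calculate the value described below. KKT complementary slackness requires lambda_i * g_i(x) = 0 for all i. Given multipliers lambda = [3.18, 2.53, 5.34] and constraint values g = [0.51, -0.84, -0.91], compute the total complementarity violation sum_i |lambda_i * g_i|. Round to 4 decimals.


KKT complementary slackness check:
lambda_1 * g_1 = 3.18 * 0.51 = 1.6218
lambda_2 * g_2 = 2.53 * -0.84 = -2.1252
lambda_3 * g_3 = 5.34 * -0.91 = -4.8594
Total violation = 1.6218 + 2.1252 + 4.8594 = 8.6064


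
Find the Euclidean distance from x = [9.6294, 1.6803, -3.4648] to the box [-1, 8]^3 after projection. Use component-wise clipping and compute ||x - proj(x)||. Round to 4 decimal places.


Project each component onto [-1, 8].
clip(9.6294) = 8.0, clip(1.6803) = 1.6803, clip(-3.4648) = -1.0
Projection = [8.0, 1.6803, -1.0]
Squared diffs: [2.6549, 0.0, 6.0752]
Distance = sqrt(8.7301) = 2.9547


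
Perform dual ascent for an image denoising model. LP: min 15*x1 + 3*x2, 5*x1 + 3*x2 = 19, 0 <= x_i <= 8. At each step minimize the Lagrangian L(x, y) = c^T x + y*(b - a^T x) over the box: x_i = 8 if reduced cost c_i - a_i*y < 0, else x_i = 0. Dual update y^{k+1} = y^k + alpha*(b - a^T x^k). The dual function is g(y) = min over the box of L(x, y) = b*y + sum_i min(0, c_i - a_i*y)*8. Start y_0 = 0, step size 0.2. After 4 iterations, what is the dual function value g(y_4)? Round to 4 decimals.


Dual ascent for LP: min 15*x1 + 3*x2, 5*x1 + 3*x2 = 19, 0 <= x_i <= 8
Step 1: y^k = 0.0, reduced costs: (15.0, 3.0)
  x^k = (0.0, 0.0), subgradient = b - a^T x = 19.0
  y^{k+1} = 0.0 + 0.2*19.0 = 3.8
Step 2: y^k = 3.8, reduced costs: (-4.0, -8.4)
  x^k = (8.0, 8.0), subgradient = b - a^T x = -45.0
  y^{k+1} = 3.8 + 0.2*-45.0 = -5.2
Step 3: y^k = -5.2, reduced costs: (41.0, 18.6)
  x^k = (0.0, 0.0), subgradient = b - a^T x = 19.0
  y^{k+1} = -5.2 + 0.2*19.0 = -1.4
Step 4: y^k = -1.4, reduced costs: (22.0, 7.2)
  x^k = (0.0, 0.0), subgradient = b - a^T x = 19.0
  y^{k+1} = -1.4 + 0.2*19.0 = 2.4
Dual objective at y_4 = 2.4: reduced costs (3.0, -4.2), box minimizer x = (0.0, 8.0)
g(y_4) = b*y + (c1 - a1*y)*x1 + (c2 - a2*y)*x2 = 19*2.4 + 3.0*0.0 + (-4.2)*8.0 = 45.6 + 0.0 - 33.6 = 12.0


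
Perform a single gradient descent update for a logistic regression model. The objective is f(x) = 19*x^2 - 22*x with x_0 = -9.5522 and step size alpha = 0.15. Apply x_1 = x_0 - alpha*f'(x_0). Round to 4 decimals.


We compute the gradient at x_0 and apply the update.
f'(x) = 38*x - 22
f'(-9.5522) = 38*-9.5522 - 22 = -384.9836
x_1 = -9.5522 - 0.15*-384.9836 = 48.1953


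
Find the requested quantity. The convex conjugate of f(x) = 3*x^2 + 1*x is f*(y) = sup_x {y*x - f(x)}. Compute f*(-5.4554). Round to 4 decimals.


f*(y) = sup_x {y*x - a*x^2 - b*x} = sup_x {(y-b)*x - a*x^2}
FOC: (y - b) - 2a*x = 0 => x* = (y - b)/(2a)
x* = (-5.4554 - 1)/(2*3) = -1.0759
f*(-5.4554) = (y-b)^2/(4a) = (-5.4554 - 1)^2/(4*3)
= 41.6722/12 = 3.4727


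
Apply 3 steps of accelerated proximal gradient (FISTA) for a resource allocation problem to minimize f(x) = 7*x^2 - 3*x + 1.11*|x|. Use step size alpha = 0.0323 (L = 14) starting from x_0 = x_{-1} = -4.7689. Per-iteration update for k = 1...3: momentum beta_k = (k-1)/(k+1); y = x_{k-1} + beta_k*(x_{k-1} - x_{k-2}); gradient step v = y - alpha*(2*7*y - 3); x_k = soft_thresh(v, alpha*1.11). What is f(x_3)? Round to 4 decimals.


FISTA on f(x) = 7*x^2 - 3*x + 1.11*|x|
L = 14, alpha = 0.0323
Iteration 1: beta = 0.0, y = -4.7689 + 0.0*(-4.7689 + 4.7689) = -4.7689
  grad(y) = -69.7646, v = y - alpha*grad = -2.5155
  prox(v) = soft_thresh(-2.5155, 0.0359) = -2.4797
Iteration 2: beta = 0.3333, y = -2.4797 + 0.3333*(-2.4797 + 4.7689) = -1.7166
  grad(y) = -27.0319, v = y - alpha*grad = -0.8434
  prox(v) = soft_thresh(-0.8434, 0.0359) = -0.8076
Iteration 3: beta = 0.5, y = -0.8076 + 0.5*(-0.8076 + 2.4797) = 0.0285
  grad(y) = -2.6017, v = y - alpha*grad = 0.1125
  prox(v) = soft_thresh(0.1125, 0.0359) = 0.0766
f(x_3) = 7*0.0766^2 - 3*0.0766 + 1.11*|0.0766| = -0.1037


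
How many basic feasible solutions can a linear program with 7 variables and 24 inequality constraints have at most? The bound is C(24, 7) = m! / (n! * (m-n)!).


Each vertex corresponds to some choice of n active constraints out of m, so the number of vertices is at most C(m, n) = m! / (n!(m-n)!).
m = 24, n = 7
Numerator: 24 * 23 * 22 * 21 * 20 * 19 * 18
Denominator: 7! = 5040
C(24, 7) = 346104


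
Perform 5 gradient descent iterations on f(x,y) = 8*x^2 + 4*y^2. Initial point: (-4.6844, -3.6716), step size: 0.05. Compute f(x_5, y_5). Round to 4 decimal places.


Gradient descent on f(x,y) = 8*x^2 + 4*y^2.
Starting point: (-4.6844, -3.6716), alpha = 0.05
Step 1: grad_x = 2*8*-4.6844 = -74.9504, grad_y = 2*4*-3.6716 = -29.3728
  x_1 = -4.6844 - 0.05*-74.9504 = -0.9369
  y_1 = -3.6716 - 0.05*-29.3728 = -2.203
Step 2: grad_x = 2*8*-0.9369 = -14.9901, grad_y = 2*4*-2.203 = -17.6237
  x_2 = -0.9369 - 0.05*-14.9901 = -0.1874
  y_2 = -2.203 - 0.05*-17.6237 = -1.3218
Step 3: grad_x = 2*8*-0.1874 = -2.998, grad_y = 2*4*-1.3218 = -10.5742
  x_3 = -0.1874 - 0.05*-2.998 = -0.0375
  y_3 = -1.3218 - 0.05*-10.5742 = -0.7931
Step 4: grad_x = 2*8*-0.0375 = -0.5996, grad_y = 2*4*-0.7931 = -6.3445
  x_4 = -0.0375 - 0.05*-0.5996 = -0.0075
  y_4 = -0.7931 - 0.05*-6.3445 = -0.4758
Step 5: grad_x = 2*8*-0.0075 = -0.1199, grad_y = 2*4*-0.4758 = -3.8067
  x_5 = -0.0075 - 0.05*-0.1199 = -0.0015
  y_5 = -0.4758 - 0.05*-3.8067 = -0.2855
f(-0.0015, -0.2855) = 8*(-0.0015)^2 + 4*(-0.2855)^2 = 0.3261


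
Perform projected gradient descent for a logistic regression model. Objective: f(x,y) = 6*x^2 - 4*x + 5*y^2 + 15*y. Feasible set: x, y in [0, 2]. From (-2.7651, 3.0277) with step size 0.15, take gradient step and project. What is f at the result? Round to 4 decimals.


Step 1: Compute gradient at (-2.7651, 3.0277).
grad_x = 2*6*-2.7651 - 4 = -37.1812
grad_y = 2*5*3.0277 + 15 = 45.277
Step 2: Gradient step.
x_raw = -2.7651 - 0.15*-37.1812 = 2.8121
y_raw = 3.0277 - 0.15*45.277 = -3.7639
Step 3: Project onto [0, 2].
x_proj = clip(2.8121) = 2.0
y_proj = clip(-3.7639) = 0.0
Step 4: Evaluate f.
f(2.0, 0.0) = 16.0


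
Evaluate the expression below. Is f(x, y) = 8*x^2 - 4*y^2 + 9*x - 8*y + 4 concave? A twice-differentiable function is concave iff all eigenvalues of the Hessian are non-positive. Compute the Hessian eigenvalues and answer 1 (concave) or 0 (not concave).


The Hessian of f(x,y) = 8*x^2 - 4*y^2 + 9*x - 8*y + 4 is:
H = [[16, 0], [0, -8]]
Trace = 16 - 8 = 8
Determinant = 16*-8 - (0)^2 = -128
Discriminant = (8)^2 - 4*-128 = 576.0
Eigenvalues: lambda_1 = -8.0, lambda_2 = 16.0
The function is not concave.

0


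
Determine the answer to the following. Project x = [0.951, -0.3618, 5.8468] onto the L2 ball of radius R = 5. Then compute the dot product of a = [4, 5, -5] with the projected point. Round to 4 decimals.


Step 1: Compute ||x|| (intermediates to 6 decimals).
||x|| = sqrt(0.951^2 + (-0.3618)^2 + 5.8468^2) = 5.934675
Step 2: Project.
Since ||x|| > R, scale = R/||x|| = 5/5.934675 = 0.842506, proj(x) = scale * x
proj(x) = [0.801223, -0.304819, 4.925964]
Step 3: Dot product.
a^T * proj(x) = 4*0.801223 + 5*(-0.304819) - 5*4.925964 = -22.949


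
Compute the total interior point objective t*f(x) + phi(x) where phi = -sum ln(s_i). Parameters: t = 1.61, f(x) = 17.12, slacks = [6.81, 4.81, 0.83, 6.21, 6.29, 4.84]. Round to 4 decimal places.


Step 1: Compute log-barrier.
ln values: [1.9184, 1.5707, -0.1863, 1.8262, 1.839, 1.5769]
phi = -(1.9184 + 1.5707 - 0.1863 + 1.8262 + 1.839 + 1.5769) = -8.5448
Step 2: Compute augmented objective.
t*f(x) = 1.61*17.12 = 27.5632
Total = 27.5632 - 8.5448 = 19.0184


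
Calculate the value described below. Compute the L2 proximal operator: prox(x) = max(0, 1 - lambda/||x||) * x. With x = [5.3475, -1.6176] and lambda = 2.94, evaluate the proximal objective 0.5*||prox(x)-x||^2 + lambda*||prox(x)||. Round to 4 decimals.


Step 1: Compute ||x||.
||x|| = 5.5868
Step 2: Compute scaling factor.
scale = max(0, 1 - 2.94/5.5868) = 0.4738
Step 3: prox(x) = [2.5334, -0.7664]
||prox(x)|| = 2.6468
Step 4: Proximal objective.
0.5*||prox-x||^2 = 4.3218
lambda*||prox|| = 7.7816
Total = 12.1034


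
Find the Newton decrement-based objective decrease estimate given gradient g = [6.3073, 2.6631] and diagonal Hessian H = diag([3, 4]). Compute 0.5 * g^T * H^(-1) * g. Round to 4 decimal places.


Step 1: H is diagonal, so H^(-1) * g = [2.1024, 0.6658].
Step 2: g^T H^(-1) g = sum_i g_i^2 / H_ii
  = (6.3073)^2/3 + (2.6631)^2/4
  = 13.2607 + 1.773 = 15.0337
Step 3: Objective decrease = 0.5 * g^T H^(-1) g = 7.5169


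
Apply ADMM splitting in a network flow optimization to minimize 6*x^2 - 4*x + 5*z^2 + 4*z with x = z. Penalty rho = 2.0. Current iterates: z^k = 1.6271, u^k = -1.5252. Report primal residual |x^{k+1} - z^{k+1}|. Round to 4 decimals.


ADMM iteration with rho = 2.0, z^k = 1.6271, u^k = -1.5252
Step 1: x-update.
Minimize 6*x^2 - 4*x + (2.0/2)*(x - 1.6271 - 1.5252)^2
FOC: (2*6 + 2.0)*x = 4 + 2.0*(1.6271 + 1.5252)
x^{k+1} = 0.736
Step 2: z-update.
Minimize 5*z^2 + 4*z + (2.0/2)*(0.736 - z - 1.5252)^2
FOC: (2*5 + 2.0)*z = -4 + 2.0*(0.736 - 1.5252)
z^{k+1} = -0.4649
Step 3: u-update.
u^{k+1} = -1.5252 + 0.736 + 0.4649 = -0.3243
Step 4: Primal residual = |0.736 + 0.4649| = 1.2009


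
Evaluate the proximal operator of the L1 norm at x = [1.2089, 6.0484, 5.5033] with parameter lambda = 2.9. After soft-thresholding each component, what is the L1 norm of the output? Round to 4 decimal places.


Soft-thresholding with lambda = 2.9:
prox(1.2089) = sign(1.2089)*max(|1.2089| - 2.9, 0) = 0.0
prox(6.0484) = sign(6.0484)*max(|6.0484| - 2.9, 0) = 3.1484
prox(5.5033) = sign(5.5033)*max(|5.5033| - 2.9, 0) = 2.6033
prox(x) = [0.0, 3.1484, 2.6033]
||prox(x)||_1 = 0.0 + 3.1484 + 2.6033 = 5.7517


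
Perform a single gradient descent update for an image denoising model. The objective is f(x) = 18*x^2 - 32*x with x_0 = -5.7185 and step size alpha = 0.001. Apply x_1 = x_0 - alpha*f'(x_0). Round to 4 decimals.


We compute the gradient at x_0 and apply the update.
f'(x) = 36*x - 32
f'(-5.7185) = 36*-5.7185 - 32 = -237.866
x_1 = -5.7185 - 0.001*-237.866 = -5.4806


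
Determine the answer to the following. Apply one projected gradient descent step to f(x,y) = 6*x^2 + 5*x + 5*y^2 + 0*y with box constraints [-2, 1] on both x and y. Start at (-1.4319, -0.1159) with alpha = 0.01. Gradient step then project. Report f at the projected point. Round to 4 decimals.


Step 1: Compute gradient at (-1.4319, -0.1159).
grad_x = 2*6*-1.4319 + 5 = -12.1828
grad_y = 2*5*-0.1159 + 0 = -1.159
Step 2: Gradient step.
x_raw = -1.4319 - 0.01*-12.1828 = -1.3101
y_raw = -0.1159 - 0.01*-1.159 = -0.1043
Step 3: Project onto [-2, 1].
x_proj = clip(-1.3101) = -1.3101
y_proj = clip(-0.1043) = -0.1043
Step 4: Evaluate f.
f(-1.3101, -0.1043) = 3.8018


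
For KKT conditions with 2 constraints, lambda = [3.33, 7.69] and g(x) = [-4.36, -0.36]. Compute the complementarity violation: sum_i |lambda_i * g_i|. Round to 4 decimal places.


KKT complementary slackness check:
lambda_1 * g_1 = 3.33 * -4.36 = -14.5188
lambda_2 * g_2 = 7.69 * -0.36 = -2.7684
Total violation = 14.5188 + 2.7684 = 17.2872


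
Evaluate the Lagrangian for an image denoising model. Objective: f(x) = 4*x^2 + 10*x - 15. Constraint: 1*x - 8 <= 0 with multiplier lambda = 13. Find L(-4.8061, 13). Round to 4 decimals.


Step 1: Evaluate f(x).
f(-4.8061) = 4*(-4.8061)^2 + 10*(-4.8061) - 15 = 29.3334
Step 2: Evaluate g(x).
g(-4.8061) = 1*-4.8061 - 8 = -12.8061
Step 3: Compute Lagrangian.
L = 29.3334 + 13*-12.8061 = -137.1459


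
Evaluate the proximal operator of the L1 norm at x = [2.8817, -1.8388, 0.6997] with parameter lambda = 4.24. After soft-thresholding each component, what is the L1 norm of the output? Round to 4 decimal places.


Soft-thresholding with lambda = 4.24:
prox(2.8817) = sign(2.8817)*max(|2.8817| - 4.24, 0) = 0.0
prox(-1.8388) = sign(-1.8388)*max(|-1.8388| - 4.24, 0) = 0.0
prox(0.6997) = sign(0.6997)*max(|0.6997| - 4.24, 0) = 0.0
prox(x) = [0.0, 0.0, 0.0]
||prox(x)||_1 = 0.0 + 0.0 + 0.0 = 0.0


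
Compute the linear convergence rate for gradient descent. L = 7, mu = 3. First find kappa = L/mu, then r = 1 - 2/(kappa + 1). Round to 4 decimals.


Step 1: Compute the condition number.
kappa = L/mu = 7/3 = 2.3333
Step 2: Compute the convergence rate.
r = 1 - 2/(kappa + 1) = 1 - 2*mu/(L + mu) = (L - mu)/(L + mu) = 4/10 = 0.4


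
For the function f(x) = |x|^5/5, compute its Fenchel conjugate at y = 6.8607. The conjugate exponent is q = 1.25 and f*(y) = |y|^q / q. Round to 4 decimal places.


The conjugate exponent q satisfies 1/p + 1/q = 1.
p = 5, so q = 5/(5 - 1) = 1.25
|y|^q = 6.8607^1.25 = 11.1035
f*(6.8607) = 11.1035 / 1.25 = 8.8828


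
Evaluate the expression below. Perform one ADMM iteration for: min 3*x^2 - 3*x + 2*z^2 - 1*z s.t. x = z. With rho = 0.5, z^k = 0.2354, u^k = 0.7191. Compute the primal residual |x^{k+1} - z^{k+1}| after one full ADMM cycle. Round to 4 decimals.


ADMM iteration with rho = 0.5, z^k = 0.2354, u^k = 0.7191
Step 1: x-update.
Minimize 3*x^2 - 3*x + (0.5/2)*(x - 0.2354 + 0.7191)^2
FOC: (2*3 + 0.5)*x = 3 + 0.5*(0.2354 - 0.7191)
x^{k+1} = 0.4243
Step 2: z-update.
Minimize 2*z^2 - 1*z + (0.5/2)*(0.4243 - z + 0.7191)^2
FOC: (2*2 + 0.5)*z = 1 + 0.5*(0.4243 + 0.7191)
z^{k+1} = 0.3493
Step 3: u-update.
u^{k+1} = 0.7191 + 0.4243 - 0.3493 = 0.7942
Step 4: Primal residual = |0.4243 - 0.3493| = 0.0751


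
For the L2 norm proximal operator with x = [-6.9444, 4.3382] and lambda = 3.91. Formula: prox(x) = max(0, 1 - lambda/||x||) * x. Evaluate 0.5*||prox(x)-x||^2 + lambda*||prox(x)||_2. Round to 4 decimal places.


Step 1: Compute ||x||.
||x|| = 8.1881
Step 2: Compute scaling factor.
scale = max(0, 1 - 3.91/8.1881) = 0.5225
Step 3: prox(x) = [-3.6283, 2.2666]
||prox(x)|| = 4.2781
Step 4: Proximal objective.
0.5*||prox-x||^2 = 7.6441
lambda*||prox|| = 16.7274
Total = 24.3713


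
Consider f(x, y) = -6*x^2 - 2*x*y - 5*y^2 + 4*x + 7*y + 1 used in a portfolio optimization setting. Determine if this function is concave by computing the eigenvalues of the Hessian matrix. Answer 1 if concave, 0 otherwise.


The Hessian of f(x,y) = -6*x^2 - 2*x*y - 5*y^2 + 4*x + 7*y + 1 is:
H = [[-12, -2], [-2, -10]]
Trace = -12 - 10 = -22
Determinant = -12*-10 - (-2)^2 = 116
Discriminant = (-22)^2 - 4*116 = 20.0
Eigenvalues: lambda_1 = -13.2361, lambda_2 = -8.7639
The function is concave.

1


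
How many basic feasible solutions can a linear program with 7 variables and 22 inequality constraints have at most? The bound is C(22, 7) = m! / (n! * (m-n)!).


Each vertex corresponds to some choice of n active constraints out of m, so the number of vertices is at most C(m, n) = m! / (n!(m-n)!).
m = 22, n = 7
Numerator: 22 * 21 * 20 * 19 * 18 * 17 * 16
Denominator: 7! = 5040
C(22, 7) = 170544


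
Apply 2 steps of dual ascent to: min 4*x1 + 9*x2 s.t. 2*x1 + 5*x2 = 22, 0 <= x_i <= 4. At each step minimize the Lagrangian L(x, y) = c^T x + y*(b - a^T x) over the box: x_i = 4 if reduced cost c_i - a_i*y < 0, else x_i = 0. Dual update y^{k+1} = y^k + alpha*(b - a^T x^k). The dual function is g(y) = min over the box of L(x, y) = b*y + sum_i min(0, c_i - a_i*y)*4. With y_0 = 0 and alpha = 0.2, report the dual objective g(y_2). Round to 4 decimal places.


Dual ascent for LP: min 4*x1 + 9*x2, 2*x1 + 5*x2 = 22, 0 <= x_i <= 4
Step 1: y^k = 0.0, reduced costs: (4.0, 9.0)
  x^k = (0.0, 0.0), subgradient = b - a^T x = 22.0
  y^{k+1} = 0.0 + 0.2*22.0 = 4.4
Step 2: y^k = 4.4, reduced costs: (-4.8, -13.0)
  x^k = (4.0, 4.0), subgradient = b - a^T x = -6.0
  y^{k+1} = 4.4 + 0.2*-6.0 = 3.2
Dual objective at y_2 = 3.2: reduced costs (-2.4, -7.0), box minimizer x = (4.0, 4.0)
g(y_2) = b*y + (c1 - a1*y)*x1 + (c2 - a2*y)*x2 = 22*3.2 + (-2.4)*4.0 + (-7.0)*4.0 = 70.4 - 9.6 - 28.0 = 32.8


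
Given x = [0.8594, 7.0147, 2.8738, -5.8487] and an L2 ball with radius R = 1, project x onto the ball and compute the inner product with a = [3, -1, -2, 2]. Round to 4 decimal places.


Step 1: Compute ||x|| (intermediates to 6 decimals).
||x|| = sqrt(0.8594^2 + 7.0147^2 + 2.8738^2 + (-5.8487)^2) = 9.613043
Step 2: Project.
Since ||x|| > R, scale = R/||x|| = 1/9.613043 = 0.104025, proj(x) = scale * x
proj(x) = [0.089399, 0.729704, 0.298947, -0.608411]
Step 3: Dot product.
a^T * proj(x) = 3*0.089399 - 1*0.729704 - 2*0.298947 + 2*(-0.608411) = -2.2762


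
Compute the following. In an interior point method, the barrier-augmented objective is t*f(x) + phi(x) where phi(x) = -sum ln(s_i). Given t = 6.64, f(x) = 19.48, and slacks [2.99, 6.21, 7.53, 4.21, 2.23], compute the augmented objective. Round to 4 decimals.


Step 1: Compute log-barrier.
ln values: [1.0953, 1.8262, 2.0189, 1.4375, 0.802]
phi = -(1.0953 + 1.8262 + 2.0189 + 1.4375 + 0.802) = -7.1798
Step 2: Compute augmented objective.
t*f(x) = 6.64*19.48 = 129.3472
Total = 129.3472 - 7.1798 = 122.1674


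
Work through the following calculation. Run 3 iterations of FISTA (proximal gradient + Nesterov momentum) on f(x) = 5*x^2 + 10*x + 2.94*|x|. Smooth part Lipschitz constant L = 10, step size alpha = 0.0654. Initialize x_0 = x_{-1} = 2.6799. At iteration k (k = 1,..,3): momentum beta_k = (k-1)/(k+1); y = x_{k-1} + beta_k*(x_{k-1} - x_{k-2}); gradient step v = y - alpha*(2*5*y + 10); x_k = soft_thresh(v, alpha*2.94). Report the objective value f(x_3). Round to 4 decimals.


FISTA on f(x) = 5*x^2 + 10*x + 2.94*|x|
L = 10, alpha = 0.0654
Iteration 1: beta = 0.0, y = 2.6799 + 0.0*(2.6799 - 2.6799) = 2.6799
  grad(y) = 36.799, v = y - alpha*grad = 0.2732
  prox(v) = soft_thresh(0.2732, 0.1923) = 0.081
Iteration 2: beta = 0.3333, y = 0.081 + 0.3333*(0.081 - 2.6799) = -0.7853
  grad(y) = 2.1466, v = y - alpha*grad = -0.9257
  prox(v) = soft_thresh(-0.9257, 0.1923) = -0.7335
Iteration 3: beta = 0.5, y = -0.7335 + 0.5*(-0.7335 - 0.081) = -1.1407
  grad(y) = -1.4066, v = y - alpha*grad = -1.0487
  prox(v) = soft_thresh(-1.0487, 0.1923) = -0.8564
f(x_3) = 5*(-0.8564)^2 + 10*(-0.8564) + 2.94*|-0.8564| = -2.3791


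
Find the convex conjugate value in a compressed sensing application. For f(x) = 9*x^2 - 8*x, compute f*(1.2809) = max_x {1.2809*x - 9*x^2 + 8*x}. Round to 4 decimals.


f*(y) = sup_x {y*x - a*x^2 - b*x} = sup_x {(y-b)*x - a*x^2}
FOC: (y - b) - 2a*x = 0 => x* = (y - b)/(2a)
x* = (1.2809 + 8)/(2*9) = 0.5156
f*(1.2809) = (y-b)^2/(4a) = (1.2809 + 8)^2/(4*9)
= 86.1351/36 = 2.3926


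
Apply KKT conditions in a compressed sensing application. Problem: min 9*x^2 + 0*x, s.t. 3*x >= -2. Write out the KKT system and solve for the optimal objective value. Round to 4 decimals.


Step 1: Try lambda = 0 (constraint inactive).
Stationarity: 2*9*x + 0 = 0
x* = 0/(2*9) = 0.0
Check constraint: 3*0.0 = 0.0 >= -2 -- satisfied.
Step 2: Compute optimal value.
f(x*) = 9*0.0^2 + 0*0.0 = 0.0


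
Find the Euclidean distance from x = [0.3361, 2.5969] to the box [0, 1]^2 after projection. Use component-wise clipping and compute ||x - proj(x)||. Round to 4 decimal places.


Project each component onto [0, 1].
clip(0.3361) = 0.3361, clip(2.5969) = 1.0
Projection = [0.3361, 1.0]
Squared diffs: [0.0, 2.5501]
Distance = sqrt(2.5501) = 1.5969


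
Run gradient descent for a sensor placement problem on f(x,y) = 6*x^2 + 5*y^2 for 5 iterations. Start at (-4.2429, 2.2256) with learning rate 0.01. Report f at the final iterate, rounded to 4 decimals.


Gradient descent on f(x,y) = 6*x^2 + 5*y^2.
Starting point: (-4.2429, 2.2256), alpha = 0.01
Step 1: grad_x = 2*6*-4.2429 = -50.9148, grad_y = 2*5*2.2256 = 22.256
  x_1 = -4.2429 - 0.01*-50.9148 = -3.7338
  y_1 = 2.2256 - 0.01*22.256 = 2.003
Step 2: grad_x = 2*6*-3.7338 = -44.805, grad_y = 2*5*2.003 = 20.0304
  x_2 = -3.7338 - 0.01*-44.805 = -3.2857
  y_2 = 2.003 - 0.01*20.0304 = 1.8027
Step 3: grad_x = 2*6*-3.2857 = -39.4284, grad_y = 2*5*1.8027 = 18.0274
  x_3 = -3.2857 - 0.01*-39.4284 = -2.8914
  y_3 = 1.8027 - 0.01*18.0274 = 1.6225
Step 4: grad_x = 2*6*-2.8914 = -34.697, grad_y = 2*5*1.6225 = 16.2246
  x_4 = -2.8914 - 0.01*-34.697 = -2.5444
  y_4 = 1.6225 - 0.01*16.2246 = 1.4602
Step 5: grad_x = 2*6*-2.5444 = -30.5334, grad_y = 2*5*1.4602 = 14.6022
  x_5 = -2.5444 - 0.01*-30.5334 = -2.2391
  y_5 = 1.4602 - 0.01*14.6022 = 1.3142
f(-2.2391, 1.3142) = 6*(-2.2391)^2 + 5*1.3142^2 = 38.7173


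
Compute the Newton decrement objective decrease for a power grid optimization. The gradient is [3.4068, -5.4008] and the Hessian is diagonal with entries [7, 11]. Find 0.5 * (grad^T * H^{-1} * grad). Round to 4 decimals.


Step 1: H is diagonal, so H^(-1) * g = [0.4867, -0.491].
Step 2: g^T H^(-1) g = sum_i g_i^2 / H_ii
  = (3.4068)^2/7 + (-5.4008)^2/11
  = 1.658 + 2.6517 = 4.3097
Step 3: Objective decrease = 0.5 * g^T H^(-1) g = 2.1549


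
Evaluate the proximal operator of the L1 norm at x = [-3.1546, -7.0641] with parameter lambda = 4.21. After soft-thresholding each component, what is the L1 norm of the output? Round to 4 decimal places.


Soft-thresholding with lambda = 4.21:
prox(-3.1546) = sign(-3.1546)*max(|-3.1546| - 4.21, 0) = 0.0
prox(-7.0641) = sign(-7.0641)*max(|-7.0641| - 4.21, 0) = -2.8541
prox(x) = [0.0, -2.8541]
||prox(x)||_1 = 0.0 + 2.8541 = 2.8541


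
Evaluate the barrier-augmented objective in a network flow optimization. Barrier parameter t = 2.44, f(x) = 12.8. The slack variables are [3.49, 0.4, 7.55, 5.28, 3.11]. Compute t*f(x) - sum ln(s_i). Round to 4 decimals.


Step 1: Compute log-barrier.
ln values: [1.2499, -0.9163, 2.0215, 1.6639, 1.1346]
phi = -(1.2499 - 0.9163 + 2.0215 + 1.6639 + 1.1346) = -5.1537
Step 2: Compute augmented objective.
t*f(x) = 2.44*12.8 = 31.232
Total = 31.232 - 5.1537 = 26.0783


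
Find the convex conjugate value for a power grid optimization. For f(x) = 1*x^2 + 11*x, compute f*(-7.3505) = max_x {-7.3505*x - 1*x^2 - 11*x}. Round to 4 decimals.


f*(y) = sup_x {y*x - a*x^2 - b*x} = sup_x {(y-b)*x - a*x^2}
FOC: (y - b) - 2a*x = 0 => x* = (y - b)/(2a)
x* = (-7.3505 - 11)/(2*1) = -9.1753
f*(-7.3505) = (y-b)^2/(4a) = (-7.3505 - 11)^2/(4*1)
= 336.7409/4 = 84.1852


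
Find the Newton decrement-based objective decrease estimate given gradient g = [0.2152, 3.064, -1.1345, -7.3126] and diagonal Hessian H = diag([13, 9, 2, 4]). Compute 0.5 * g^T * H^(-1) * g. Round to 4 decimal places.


Step 1: H is diagonal, so H^(-1) * g = [0.0166, 0.3404, -0.5673, -1.8282].
Step 2: g^T H^(-1) g = sum_i g_i^2 / H_ii
  = (0.2152)^2/13 + (3.064)^2/9 + (-1.1345)^2/2 + (-7.3126)^2/4
  = 0.0036 + 1.0431 + 0.6435 + 13.3685 = 15.0588
Step 3: Objective decrease = 0.5 * g^T H^(-1) g = 7.5294


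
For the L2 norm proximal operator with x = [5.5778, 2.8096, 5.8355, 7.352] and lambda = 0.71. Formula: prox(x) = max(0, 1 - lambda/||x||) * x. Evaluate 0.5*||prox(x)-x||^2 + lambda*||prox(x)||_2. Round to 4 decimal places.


Step 1: Compute ||x||.
||x|| = 11.2743
Step 2: Compute scaling factor.
scale = max(0, 1 - 0.71/11.2743) = 0.937
Step 3: prox(x) = [5.2265, 2.6327, 5.468, 6.889]
||prox(x)|| = 10.5643
Step 4: Proximal objective.
0.5*||prox-x||^2 = 0.2521
lambda*||prox|| = 7.5007
Total = 7.7527


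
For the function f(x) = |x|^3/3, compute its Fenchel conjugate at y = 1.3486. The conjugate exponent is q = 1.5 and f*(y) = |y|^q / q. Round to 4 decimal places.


The conjugate exponent q satisfies 1/p + 1/q = 1.
p = 3, so q = 3/(3 - 1) = 1.5
|y|^q = 1.3486^1.5 = 1.5661
f*(1.3486) = 1.5661 / 1.5 = 1.0441


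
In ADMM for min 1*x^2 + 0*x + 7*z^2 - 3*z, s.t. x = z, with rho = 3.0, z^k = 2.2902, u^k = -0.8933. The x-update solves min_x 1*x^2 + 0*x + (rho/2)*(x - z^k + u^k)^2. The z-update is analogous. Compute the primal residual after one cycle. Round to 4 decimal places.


ADMM iteration with rho = 3.0, z^k = 2.2902, u^k = -0.8933
Step 1: x-update.
Minimize 1*x^2 + 0*x + (3.0/2)*(x - 2.2902 - 0.8933)^2
FOC: (2*1 + 3.0)*x = 0 + 3.0*(2.2902 + 0.8933)
x^{k+1} = 1.9101
Step 2: z-update.
Minimize 7*z^2 - 3*z + (3.0/2)*(1.9101 - z - 0.8933)^2
FOC: (2*7 + 3.0)*z = 3 + 3.0*(1.9101 - 0.8933)
z^{k+1} = 0.3559
Step 3: u-update.
u^{k+1} = -0.8933 + 1.9101 - 0.3559 = 0.6609
Step 4: Primal residual = |1.9101 - 0.3559| = 1.5542


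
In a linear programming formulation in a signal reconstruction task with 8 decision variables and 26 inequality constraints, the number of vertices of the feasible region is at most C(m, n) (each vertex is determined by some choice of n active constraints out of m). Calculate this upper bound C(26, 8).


Each vertex corresponds to some choice of n active constraints out of m, so the number of vertices is at most C(m, n) = m! / (n!(m-n)!).
m = 26, n = 8
Numerator: 26 * 25 * 24 * 23 * 22 * 21 * 20 * 19
Denominator: 8! = 40320
C(26, 8) = 1562275


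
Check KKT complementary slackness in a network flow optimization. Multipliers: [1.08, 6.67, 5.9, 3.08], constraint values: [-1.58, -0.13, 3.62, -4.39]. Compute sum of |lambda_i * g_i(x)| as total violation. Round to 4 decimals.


KKT complementary slackness check:
lambda_1 * g_1 = 1.08 * -1.58 = -1.7064
lambda_2 * g_2 = 6.67 * -0.13 = -0.8671
lambda_3 * g_3 = 5.9 * 3.62 = 21.358
lambda_4 * g_4 = 3.08 * -4.39 = -13.5212
Total violation = 1.7064 + 0.8671 + 21.358 + 13.5212 = 37.4527


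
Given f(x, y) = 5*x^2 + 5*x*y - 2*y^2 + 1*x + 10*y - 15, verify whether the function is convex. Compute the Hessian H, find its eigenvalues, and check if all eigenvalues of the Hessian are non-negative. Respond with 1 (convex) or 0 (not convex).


The Hessian of f(x,y) = 5*x^2 + 5*x*y - 2*y^2 + 1*x + 10*y - 15 is:
H = [[10, 5], [5, -4]]
Trace = 10 - 4 = 6
Determinant = 10*-4 - (5)^2 = -65
Discriminant = (6)^2 - 4*-65 = 296.0
Eigenvalues: lambda_1 = -5.6023, lambda_2 = 11.6023
The function is not convex.

0


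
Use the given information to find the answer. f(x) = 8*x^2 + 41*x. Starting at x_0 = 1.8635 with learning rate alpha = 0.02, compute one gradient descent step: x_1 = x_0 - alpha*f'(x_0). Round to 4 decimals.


We compute the gradient at x_0 and apply the update.
f'(x) = 16*x + 41
f'(1.8635) = 16*1.8635 + 41 = 70.816
x_1 = 1.8635 - 0.02*70.816 = 0.4472


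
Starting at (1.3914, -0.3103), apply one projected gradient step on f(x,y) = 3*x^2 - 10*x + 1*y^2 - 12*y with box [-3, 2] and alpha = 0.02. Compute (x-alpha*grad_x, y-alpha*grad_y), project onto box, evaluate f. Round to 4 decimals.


Step 1: Compute gradient at (1.3914, -0.3103).
grad_x = 2*3*1.3914 - 10 = -1.6516
grad_y = 2*1*-0.3103 - 12 = -12.6206
Step 2: Gradient step.
x_raw = 1.3914 - 0.02*-1.6516 = 1.4244
y_raw = -0.3103 - 0.02*-12.6206 = -0.0579
Step 3: Project onto [-3, 2].
x_proj = clip(1.4244) = 1.4244
y_proj = clip(-0.0579) = -0.0579
Step 4: Evaluate f.
f(1.4244, -0.0579) = -7.4593


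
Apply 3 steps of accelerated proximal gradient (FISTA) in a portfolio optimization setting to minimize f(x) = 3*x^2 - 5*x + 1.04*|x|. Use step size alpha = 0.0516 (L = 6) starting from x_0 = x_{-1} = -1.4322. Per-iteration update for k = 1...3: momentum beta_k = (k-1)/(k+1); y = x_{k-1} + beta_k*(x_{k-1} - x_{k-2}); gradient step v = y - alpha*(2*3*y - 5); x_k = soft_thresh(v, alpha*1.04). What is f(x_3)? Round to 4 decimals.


FISTA on f(x) = 3*x^2 - 5*x + 1.04*|x|
L = 6, alpha = 0.0516
Iteration 1: beta = 0.0, y = -1.4322 + 0.0*(-1.4322 + 1.4322) = -1.4322
  grad(y) = -13.5932, v = y - alpha*grad = -0.7308
  prox(v) = soft_thresh(-0.7308, 0.0537) = -0.6771
Iteration 2: beta = 0.3333, y = -0.6771 + 0.3333*(-0.6771 + 1.4322) = -0.4254
  grad(y) = -7.5526, v = y - alpha*grad = -0.0357
  prox(v) = soft_thresh(-0.0357, 0.0537) = 0.0
Iteration 3: beta = 0.5, y = 0.0 + 0.5*(0.0 + 0.6771) = 0.3386
  grad(y) = -2.9686, v = y - alpha*grad = 0.4917
  prox(v) = soft_thresh(0.4917, 0.0537) = 0.4381
f(x_3) = 3*0.4381^2 - 5*0.4381 + 1.04*|0.4381| = -1.1591


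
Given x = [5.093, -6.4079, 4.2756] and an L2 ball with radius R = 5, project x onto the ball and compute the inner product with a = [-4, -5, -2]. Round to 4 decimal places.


Step 1: Compute ||x|| (intermediates to 6 decimals).
||x|| = sqrt(5.093^2 + (-6.4079)^2 + 4.2756^2) = 9.234749
Step 2: Project.
Since ||x|| > R, scale = R/||x|| = 5/9.234749 = 0.541433, proj(x) = scale * x
proj(x) = [2.757518, -3.469449, 2.314951]
Step 3: Dot product.
a^T * proj(x) = -4*2.757518 - 5*(-3.469449) - 2*2.314951 = 1.6873


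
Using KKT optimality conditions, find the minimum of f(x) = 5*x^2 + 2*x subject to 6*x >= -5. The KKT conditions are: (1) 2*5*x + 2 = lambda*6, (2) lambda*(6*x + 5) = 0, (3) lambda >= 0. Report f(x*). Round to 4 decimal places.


Step 1: Try lambda = 0 (constraint inactive).
Stationarity: 2*5*x + 2 = 0
x* = -2/(2*5) = -0.2
Check constraint: 6*-0.2 = -1.2 >= -5 -- satisfied.
Step 2: Compute optimal value.
f(x*) = 5*(-0.2)^2 + 2*(-0.2) = -0.2


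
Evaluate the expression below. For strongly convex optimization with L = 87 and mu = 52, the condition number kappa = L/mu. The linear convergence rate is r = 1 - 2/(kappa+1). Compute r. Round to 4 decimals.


Step 1: Compute the condition number.
kappa = L/mu = 87/52 = 1.6731
Step 2: Compute the convergence rate.
r = 1 - 2/(kappa + 1) = 1 - 2*mu/(L + mu) = (L - mu)/(L + mu) = 35/139 = 0.2518


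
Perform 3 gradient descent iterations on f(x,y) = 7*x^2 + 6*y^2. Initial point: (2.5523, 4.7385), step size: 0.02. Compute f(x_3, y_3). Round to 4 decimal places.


Gradient descent on f(x,y) = 7*x^2 + 6*y^2.
Starting point: (2.5523, 4.7385), alpha = 0.02
Step 1: grad_x = 2*7*2.5523 = 35.7322, grad_y = 2*6*4.7385 = 56.862
  x_1 = 2.5523 - 0.02*35.7322 = 1.8377
  y_1 = 4.7385 - 0.02*56.862 = 3.6013
Step 2: grad_x = 2*7*1.8377 = 25.7272, grad_y = 2*6*3.6013 = 43.2151
  x_2 = 1.8377 - 0.02*25.7272 = 1.3231
  y_2 = 3.6013 - 0.02*43.2151 = 2.737
Step 3: grad_x = 2*7*1.3231 = 18.5236, grad_y = 2*6*2.737 = 32.8435
  x_3 = 1.3231 - 0.02*18.5236 = 0.9526
  y_3 = 2.737 - 0.02*32.8435 = 2.0801
f(0.9526, 2.0801) = 7*0.9526^2 + 6*2.0801^2 = 32.3133


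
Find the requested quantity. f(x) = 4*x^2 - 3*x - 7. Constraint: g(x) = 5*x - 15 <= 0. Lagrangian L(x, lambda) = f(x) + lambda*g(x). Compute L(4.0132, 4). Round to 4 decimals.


Step 1: Evaluate f(x).
f(4.0132) = 4*4.0132^2 - 3*4.0132 - 7 = 45.3835
Step 2: Evaluate g(x).
g(4.0132) = 5*4.0132 - 15 = 5.066
Step 3: Compute Lagrangian.
L = 45.3835 + 4*5.066 = 65.6475


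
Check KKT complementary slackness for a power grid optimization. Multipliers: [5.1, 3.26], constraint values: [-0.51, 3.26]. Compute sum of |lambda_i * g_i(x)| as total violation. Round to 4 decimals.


KKT complementary slackness check:
lambda_1 * g_1 = 5.1 * -0.51 = -2.601
lambda_2 * g_2 = 3.26 * 3.26 = 10.6276
Total violation = 2.601 + 10.6276 = 13.2286


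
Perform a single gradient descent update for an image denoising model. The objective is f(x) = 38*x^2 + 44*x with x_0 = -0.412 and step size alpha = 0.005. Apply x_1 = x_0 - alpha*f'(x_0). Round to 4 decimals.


We compute the gradient at x_0 and apply the update.
f'(x) = 76*x + 44
f'(-0.412) = 76*-0.412 + 44 = 12.688
x_1 = -0.412 - 0.005*12.688 = -0.4754


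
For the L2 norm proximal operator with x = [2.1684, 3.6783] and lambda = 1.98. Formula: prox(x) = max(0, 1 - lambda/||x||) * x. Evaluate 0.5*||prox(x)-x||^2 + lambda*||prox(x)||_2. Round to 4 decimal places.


Step 1: Compute ||x||.
||x|| = 4.2699
Step 2: Compute scaling factor.
scale = max(0, 1 - 1.98/4.2699) = 0.5363
Step 3: prox(x) = [1.1629, 1.9726]
||prox(x)|| = 2.2899
Step 4: Proximal objective.
0.5*||prox-x||^2 = 1.9602
lambda*||prox|| = 4.534
Total = 6.4942


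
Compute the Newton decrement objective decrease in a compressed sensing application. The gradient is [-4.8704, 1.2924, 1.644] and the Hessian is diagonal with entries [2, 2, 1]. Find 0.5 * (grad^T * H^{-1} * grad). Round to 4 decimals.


Step 1: H is diagonal, so H^(-1) * g = [-2.4352, 0.6462, 1.644].
Step 2: g^T H^(-1) g = sum_i g_i^2 / H_ii
  = (-4.8704)^2/2 + (1.2924)^2/2 + (1.644)^2/1
  = 11.8604 + 0.8351 + 2.7027 = 15.3983
Step 3: Objective decrease = 0.5 * g^T H^(-1) g = 7.6991


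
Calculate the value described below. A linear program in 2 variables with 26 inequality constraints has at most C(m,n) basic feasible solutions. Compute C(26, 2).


Each vertex corresponds to some choice of n active constraints out of m, so the number of vertices is at most C(m, n) = m! / (n!(m-n)!).
m = 26, n = 2
Numerator: 26 * 25
Denominator: 2! = 2
C(26, 2) = 325


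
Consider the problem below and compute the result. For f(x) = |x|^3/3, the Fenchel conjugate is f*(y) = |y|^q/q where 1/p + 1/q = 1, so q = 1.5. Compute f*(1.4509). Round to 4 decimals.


The conjugate exponent q satisfies 1/p + 1/q = 1.
p = 3, so q = 3/(3 - 1) = 1.5
|y|^q = 1.4509^1.5 = 1.7477
f*(1.4509) = 1.7477 / 1.5 = 1.1651


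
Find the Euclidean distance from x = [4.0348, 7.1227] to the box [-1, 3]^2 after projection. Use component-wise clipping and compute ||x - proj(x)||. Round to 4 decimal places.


Project each component onto [-1, 3].
clip(4.0348) = 3.0, clip(7.1227) = 3.0
Projection = [3.0, 3.0]
Squared diffs: [1.0708, 16.9967]
Distance = sqrt(18.0675) = 4.2506


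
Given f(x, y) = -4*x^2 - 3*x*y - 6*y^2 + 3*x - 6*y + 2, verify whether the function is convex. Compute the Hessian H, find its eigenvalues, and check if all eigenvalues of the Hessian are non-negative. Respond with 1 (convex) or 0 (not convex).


The Hessian of f(x,y) = -4*x^2 - 3*x*y - 6*y^2 + 3*x - 6*y + 2 is:
H = [[-8, -3], [-3, -12]]
Trace = -8 - 12 = -20
Determinant = -8*-12 - (-3)^2 = 87
Discriminant = (-20)^2 - 4*87 = 52.0
Eigenvalues: lambda_1 = -13.6056, lambda_2 = -6.3944
The function is not convex.

0


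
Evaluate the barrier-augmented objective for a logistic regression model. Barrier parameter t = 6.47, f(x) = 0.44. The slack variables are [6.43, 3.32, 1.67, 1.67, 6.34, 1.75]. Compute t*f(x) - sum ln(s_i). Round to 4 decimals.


Step 1: Compute log-barrier.
ln values: [1.861, 1.2, 0.5128, 0.5128, 1.8469, 0.5596]
phi = -(1.861 + 1.2 + 0.5128 + 0.5128 + 1.8469 + 0.5596) = -6.4931
Step 2: Compute augmented objective.
t*f(x) = 6.47*0.44 = 2.8468
Total = 2.8468 - 6.4931 = -3.6463


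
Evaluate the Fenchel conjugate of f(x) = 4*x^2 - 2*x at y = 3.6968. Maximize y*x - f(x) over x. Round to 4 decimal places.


f*(y) = sup_x {y*x - a*x^2 - b*x} = sup_x {(y-b)*x - a*x^2}
FOC: (y - b) - 2a*x = 0 => x* = (y - b)/(2a)
x* = (3.6968 + 2)/(2*4) = 0.7121
f*(3.6968) = (y-b)^2/(4a) = (3.6968 + 2)^2/(4*4)
= 32.4535/16 = 2.0283


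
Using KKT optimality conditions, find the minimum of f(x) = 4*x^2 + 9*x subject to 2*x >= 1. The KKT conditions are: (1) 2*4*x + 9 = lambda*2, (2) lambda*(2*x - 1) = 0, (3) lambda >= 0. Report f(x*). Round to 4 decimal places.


Step 1: Try lambda = 0 (constraint inactive).
x_unc = -9/(2*4) = -1.125
Check: 2*-1.125 = -2.25 < 1 -- violated!
Step 2: Constraint must be active: 2*x = 1
x* = 1/2 = 0.5
lambda = (2*4*0.5 + 9)/2 = 6.5
Step 3: Compute optimal value.
f(x*) = 4*0.5^2 + 9*0.5 = 5.5


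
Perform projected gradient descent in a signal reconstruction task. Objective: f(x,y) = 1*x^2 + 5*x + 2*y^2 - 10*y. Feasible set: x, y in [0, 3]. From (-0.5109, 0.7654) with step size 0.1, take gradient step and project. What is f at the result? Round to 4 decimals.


Step 1: Compute gradient at (-0.5109, 0.7654).
grad_x = 2*1*-0.5109 + 5 = 3.9782
grad_y = 2*2*0.7654 - 10 = -6.9384
Step 2: Gradient step.
x_raw = -0.5109 - 0.1*3.9782 = -0.9087
y_raw = 0.7654 - 0.1*-6.9384 = 1.4592
Step 3: Project onto [0, 3].
x_proj = clip(-0.9087) = 0.0
y_proj = clip(1.4592) = 1.4592
Step 4: Evaluate f.
f(0.0, 1.4592) = -10.3336


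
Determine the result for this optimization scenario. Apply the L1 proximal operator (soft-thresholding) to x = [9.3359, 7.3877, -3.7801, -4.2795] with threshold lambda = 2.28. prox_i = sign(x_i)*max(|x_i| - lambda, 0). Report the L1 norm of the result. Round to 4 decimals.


Soft-thresholding with lambda = 2.28:
prox(9.3359) = sign(9.3359)*max(|9.3359| - 2.28, 0) = 7.0559
prox(7.3877) = sign(7.3877)*max(|7.3877| - 2.28, 0) = 5.1077
prox(-3.7801) = sign(-3.7801)*max(|-3.7801| - 2.28, 0) = -1.5001
prox(-4.2795) = sign(-4.2795)*max(|-4.2795| - 2.28, 0) = -1.9995
prox(x) = [7.0559, 5.1077, -1.5001, -1.9995]
||prox(x)||_1 = 7.0559 + 5.1077 + 1.5001 + 1.9995 = 15.6632


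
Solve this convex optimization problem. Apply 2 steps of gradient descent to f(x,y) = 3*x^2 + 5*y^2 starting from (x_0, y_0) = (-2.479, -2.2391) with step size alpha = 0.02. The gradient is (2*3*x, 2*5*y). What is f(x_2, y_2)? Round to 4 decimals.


Gradient descent on f(x,y) = 3*x^2 + 5*y^2.
Starting point: (-2.479, -2.2391), alpha = 0.02
Step 1: grad_x = 2*3*-2.479 = -14.874, grad_y = 2*5*-2.2391 = -22.391
  x_1 = -2.479 - 0.02*-14.874 = -2.1815
  y_1 = -2.2391 - 0.02*-22.391 = -1.7913
Step 2: grad_x = 2*3*-2.1815 = -13.0891, grad_y = 2*5*-1.7913 = -17.9128
  x_2 = -2.1815 - 0.02*-13.0891 = -1.9197
  y_2 = -1.7913 - 0.02*-17.9128 = -1.433
f(-1.9197, -1.433) = 3*(-1.9197)^2 + 5*(-1.433)^2 = 21.324


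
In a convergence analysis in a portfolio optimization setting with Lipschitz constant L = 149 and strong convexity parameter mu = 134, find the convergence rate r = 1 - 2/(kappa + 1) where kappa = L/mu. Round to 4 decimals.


Step 1: Compute the condition number.
kappa = L/mu = 149/134 = 1.1119
Step 2: Compute the convergence rate.
r = 1 - 2/(kappa + 1) = 1 - 2*mu/(L + mu) = (L - mu)/(L + mu) = 15/283 = 0.053


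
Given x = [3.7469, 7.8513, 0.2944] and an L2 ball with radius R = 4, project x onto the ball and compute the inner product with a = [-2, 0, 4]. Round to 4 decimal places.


Step 1: Compute ||x|| (intermediates to 6 decimals).
||x|| = sqrt(3.7469^2 + 7.8513^2 + 0.2944^2) = 8.70453
Step 2: Project.
Since ||x|| > R, scale = R/||x|| = 4/8.70453 = 0.459531, proj(x) = scale * x
proj(x) = [1.721817, 3.607916, 0.135286]
Step 3: Dot product.
a^T * proj(x) = -2*1.721817 + 0*3.607916 + 4*0.135286 = -2.9025


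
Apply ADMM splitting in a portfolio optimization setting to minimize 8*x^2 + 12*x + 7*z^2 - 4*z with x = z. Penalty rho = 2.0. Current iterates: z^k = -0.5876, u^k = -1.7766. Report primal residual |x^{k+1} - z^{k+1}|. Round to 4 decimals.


ADMM iteration with rho = 2.0, z^k = -0.5876, u^k = -1.7766
Step 1: x-update.
Minimize 8*x^2 + 12*x + (2.0/2)*(x + 0.5876 - 1.7766)^2
FOC: (2*8 + 2.0)*x = -12 + 2.0*(-0.5876 + 1.7766)
x^{k+1} = -0.5346
Step 2: z-update.
Minimize 7*z^2 - 4*z + (2.0/2)*(-0.5346 - z - 1.7766)^2
FOC: (2*7 + 2.0)*z = 4 + 2.0*(-0.5346 - 1.7766)
z^{k+1} = -0.0389
Step 3: u-update.
u^{k+1} = -1.7766 - 0.5346 + 0.0389 = -2.2723
Step 4: Primal residual = |-0.5346 + 0.0389| = 0.4957
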